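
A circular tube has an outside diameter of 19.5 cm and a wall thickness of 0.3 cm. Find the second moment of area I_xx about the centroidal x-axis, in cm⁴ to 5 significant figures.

I_xx ≈ 834.05 cm⁴

Treat the section as a set of non-overlapping primitives; coordinates are from the bounding-box lower-left.
Outer circle: ⌀19.5, A = 298.6477 cm², y = 9.75 cm, Ī = 7097.548 cm⁴.
Bore (subtracted): ⌀18.9, A = 280.5521 cm², y = 9.75 cm, Ī = 6263.5 cm⁴.
By symmetry the centroid is at mid-height, ȳ = 9.75 cm.
All pieces are centred on the centroidal x-axis, so I = ΣĪ (holes subtracted) = 834.0476 cm⁴.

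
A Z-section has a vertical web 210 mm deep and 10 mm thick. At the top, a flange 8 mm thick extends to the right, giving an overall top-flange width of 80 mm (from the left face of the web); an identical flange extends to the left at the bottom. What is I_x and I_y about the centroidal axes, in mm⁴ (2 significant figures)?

Break the section into simple shapes (no overlaps), measuring from the bottom-left corner of the bounding box.
Web: 10 × 210, A = 2 100 mm², y = 105 mm, Ī = 7 717 500 mm⁴.
Top flange (beyond web): 70 × 8, A = 560 mm², y = 206 mm, Ī = 2 987 mm⁴.
Bottom flange (beyond web): 70 × 8, A = 560 mm², y = 4 mm, Ī = 2 987 mm⁴.
Centroid: ȳ = ΣA·y / ΣA = 105 mm.
Transfer each piece to the centroidal x-axis using Ī + A·d² with d = y − 105:
  web: d = 0 mm → contributes +7 717 500 mm⁴
  top flange (beyond web): d = 101 mm → contributes +5 715 547 mm⁴
  bottom flange (beyond web): d = -101 mm → contributes +5 715 547 mm⁴
Total I = 19 148 593 mm⁴.
For the y-axis: x̄ = 75 mm.
Repeating about the centroidal y-axis gives I_y = 2 266 833 mm⁴.

I_x ≈ 1.9 × 10⁷ mm⁴, I_y ≈ 2.3 × 10⁶ mm⁴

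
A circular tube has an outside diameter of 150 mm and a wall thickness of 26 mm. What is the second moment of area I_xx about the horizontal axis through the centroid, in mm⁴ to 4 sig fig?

Treat the section as a set of non-overlapping primitives; coordinates are from the bounding-box lower-left.
Outer circle: ⌀150, A = 17671.5 mm², y = 75 mm, Ī = 24 850 489 mm⁴.
Bore (subtracted): ⌀98, A = 7542.96 mm², y = 75 mm, Ī = 4 527 664 mm⁴.
By symmetry the centroid is at mid-height, ȳ = 75 mm.
All pieces are centred on the horizontal axis through the centroid, so I = ΣĪ (holes subtracted) = 20 322 825 mm⁴.

I_xx ≈ 2.032 × 10⁷ mm⁴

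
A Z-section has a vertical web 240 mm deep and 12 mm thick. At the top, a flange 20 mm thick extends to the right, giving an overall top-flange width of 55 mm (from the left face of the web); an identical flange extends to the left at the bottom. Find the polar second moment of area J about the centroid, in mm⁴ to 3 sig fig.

Break the section into simple shapes (no overlaps), measuring from the bottom-left corner of the bounding box.
Web: 12 × 240, A = 2 880 mm², y = 120 mm, Ī = 13 824 000 mm⁴.
Top flange (beyond web): 43 × 20, A = 860 mm², y = 230 mm, Ī = 28 667 mm⁴.
Bottom flange (beyond web): 43 × 20, A = 860 mm², y = 10 mm, Ī = 28 667 mm⁴.
Centroid: ȳ = ΣA·y / ΣA = 120 mm.
Transfer each piece to the centroidal x-axis using Ī + A·d² with d = y − 120:
  web: d = 0 mm → contributes +13 824 000 mm⁴
  top flange (beyond web): d = 110 mm → contributes +10 434 667 mm⁴
  bottom flange (beyond web): d = -110 mm → contributes +10 434 667 mm⁴
Total I = 34 693 333 mm⁴.
For the y-axis: x̄ = 49 mm.
Repeating about the centroidal y-axis gives I_y = 1 600 333 mm⁴.
Polar second moment: J = I_x + I_y = 36 293 667 mm⁴.

J ≈ 3.63 × 10⁷ mm⁴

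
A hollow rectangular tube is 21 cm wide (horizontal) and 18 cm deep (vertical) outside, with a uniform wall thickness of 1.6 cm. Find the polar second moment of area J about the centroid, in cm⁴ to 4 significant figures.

J ≈ 1.233 × 10⁴ cm⁴

Decompose the section into non-overlapping parts with the origin at the bottom-left of its bounding rectangle.
Outer rectangle: 21 × 18, A = 378 cm², y = 9 cm, Ī = 10 206 cm⁴.
Inner void (subtracted): 17.8 × 14.8, A = 263.44 cm², y = 9 cm, Ī = 4808.66 cm⁴.
By symmetry the centroid is at mid-height, ȳ = 9 cm.
All pieces are centred on the centroidal x-axis, so I = ΣĪ (holes subtracted) = 5397.34 cm⁴.
Repeating about the centroidal y-axis gives I_y = 6935.81 cm⁴.
Polar second moment: J = I_x + I_y = 12333.1 cm⁴.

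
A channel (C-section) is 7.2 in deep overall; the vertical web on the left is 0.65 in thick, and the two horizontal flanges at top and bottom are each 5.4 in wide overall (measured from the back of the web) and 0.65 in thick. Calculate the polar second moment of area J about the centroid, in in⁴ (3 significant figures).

J ≈ 118 in⁴

Treat the section as a set of non-overlapping primitives; coordinates are from the bounding-box lower-left.
Web: 0.65 × 7.2, A = 4.68 in², y = 3.6 in, Ī = 20.218 in⁴.
Top flange (beyond web): 4.75 × 0.65, A = 3.0875 in², y = 6.875 in, Ī = 0.10871 in⁴.
Bottom flange (beyond web): 4.75 × 0.65, A = 3.0875 in², y = 0.325 in, Ī = 0.10871 in⁴.
By symmetry the centroid is at mid-height, ȳ = 3.6 in.
Transfer each piece to the centroidal x-axis using Ī + A·d² with d = y − 3.6:
  web: d = 0 in → contributes +20.218 in⁴
  top flange (beyond web): d = 3.275 in → contributes +33.224 in⁴
  bottom flange (beyond web): d = -3.275 in → contributes +33.224 in⁴
Total I = 86.666 in⁴.
For the y-axis: x̄ = 1.8609 in.
Repeating about the centroidal y-axis gives I_y = 31.183 in⁴.
Polar second moment: J = I_x + I_y = 117.85 in⁴.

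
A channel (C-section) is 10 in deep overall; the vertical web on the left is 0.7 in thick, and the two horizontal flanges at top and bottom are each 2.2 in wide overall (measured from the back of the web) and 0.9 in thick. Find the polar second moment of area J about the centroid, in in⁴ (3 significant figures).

J ≈ 118 in⁴

Split into non-overlapping primitives; take the origin at the lower-left of the bounding box.
Web: 0.7 × 10, A = 7 in², y = 5 in, Ī = 58.333 in⁴.
Top flange (beyond web): 1.5 × 0.9, A = 1.35 in², y = 9.55 in, Ī = 0.091125 in⁴.
Bottom flange (beyond web): 1.5 × 0.9, A = 1.35 in², y = 0.45 in, Ī = 0.091125 in⁴.
By symmetry the centroid is at mid-height, ȳ = 5 in.
Transfer each piece to the centroidal x-axis using Ī + A·d² with d = y − 5:
  web: d = 0 in → contributes +58.333 in⁴
  top flange (beyond web): d = 4.55 in → contributes +28.04 in⁴
  bottom flange (beyond web): d = -4.55 in → contributes +28.04 in⁴
Total I = 114.41 in⁴.
For the y-axis: x̄ = 0.65619 in.
Repeating about the centroidal y-axis gives I_y = 3.1497 in⁴.
Polar second moment: J = I_x + I_y = 117.56 in⁴.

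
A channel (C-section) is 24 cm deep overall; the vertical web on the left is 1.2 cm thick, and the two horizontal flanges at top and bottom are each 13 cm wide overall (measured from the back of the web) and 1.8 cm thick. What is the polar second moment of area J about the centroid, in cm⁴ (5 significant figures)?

Split into non-overlapping primitives; take the origin at the lower-left of the bounding box.
Web: 1.2 × 24, A = 28.8 cm², y = 12 cm, Ī = 1382.4 cm⁴.
Top flange (beyond web): 11.8 × 1.8, A = 21.24 cm², y = 23.1 cm, Ī = 5.7348 cm⁴.
Bottom flange (beyond web): 11.8 × 1.8, A = 21.24 cm², y = 0.9 cm, Ī = 5.7348 cm⁴.
By symmetry the centroid is at mid-height, ȳ = 12 cm.
Transfer each piece to the centroidal x-axis using Ī + A·d² with d = y − 12:
  web: d = 0 cm → contributes +1382.4 cm⁴
  top flange (beyond web): d = 11.1 cm → contributes +2622.715 cm⁴
  bottom flange (beyond web): d = -11.1 cm → contributes +2622.715 cm⁴
Total I = 6627.83 cm⁴.
For the y-axis: x̄ = 4.473737 cm.
Repeating about the centroidal y-axis gives I_y = 1221.529 cm⁴.
Polar second moment: J = I_x + I_y = 7849.36 cm⁴.

J ≈ 7849.4 cm⁴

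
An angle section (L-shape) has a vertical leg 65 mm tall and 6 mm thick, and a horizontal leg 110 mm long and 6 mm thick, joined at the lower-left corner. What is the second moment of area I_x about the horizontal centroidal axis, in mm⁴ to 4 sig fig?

Treat the section as a set of non-overlapping primitives; coordinates are from the bounding-box lower-left.
Vertical leg: 6 × 65, A = 390 mm², y = 32.5 mm, Ī = 137 313 mm⁴.
Horizontal leg (remainder): 104 × 6, A = 624 mm², y = 3 mm, Ī = 1 872 mm⁴.
Centroid: ȳ = ΣA·y / ΣA = 14.3462 mm.
Transfer each piece to the horizontal centroidal axis using Ī + A·d² with d = y − 14.3462:
  vertical leg: d = 18.1538 mm → contributes +265 842 mm⁴
  horizontal leg (remainder): d = -11.3462 mm → contributes +82202.8 mm⁴
Total I = 348 045 mm⁴.

I_x ≈ 3.480 × 10⁵ mm⁴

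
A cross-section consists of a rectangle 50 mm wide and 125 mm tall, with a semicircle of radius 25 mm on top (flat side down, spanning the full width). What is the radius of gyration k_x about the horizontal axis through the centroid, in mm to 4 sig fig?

k_x ≈ 41.93 mm

Treat the section as a set of non-overlapping primitives; coordinates are from the bounding-box lower-left.
Rectangular body: 50 × 125, A = 6 250 mm², y = 62.5 mm, Ī = 8 138 021 mm⁴.
Semicircular cap: semicircle r = 25, A = 981.748 mm², y = 135.61 mm, Ī = 42873.8 mm⁴.
Centroid: ȳ = ΣA·y / ΣA = 72.4251 mm.
Transfer each piece to the horizontal axis through the centroid using Ī + A·d² with d = y − 72.4251:
  rectangular body: d = -9.92511 mm → contributes +8 753 695 mm⁴
  semicircular cap: d = 63.1852 mm → contributes +3 962 376 mm⁴
Total I = 12 716 070 mm⁴.
Radius of gyration: k = √(I/A) = √(12 716 070 / 7231.75) = 41.9329 mm.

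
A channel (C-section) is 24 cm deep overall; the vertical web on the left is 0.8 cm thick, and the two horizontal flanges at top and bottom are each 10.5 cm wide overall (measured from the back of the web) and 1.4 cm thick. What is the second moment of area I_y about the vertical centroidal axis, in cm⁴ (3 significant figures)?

Split into non-overlapping primitives; take the origin at the lower-left of the bounding box.
Web: 0.8 × 24, A = 19.2 cm², x = 0.4 cm, Ī = 1.024 cm⁴.
Top flange (beyond web): 9.7 × 1.4, A = 13.58 cm², x = 5.65 cm, Ī = 106.48 cm⁴.
Bottom flange (beyond web): 9.7 × 1.4, A = 13.58 cm², x = 5.65 cm, Ī = 106.48 cm⁴.
Centroid: x̄ = ΣA·x / ΣA = 3.4757 cm.
Transfer each piece to the vertical centroidal axis using Ī + A·d² with d = x − 3.4757:
  web: d = -3.0757 cm → contributes +182.66 cm⁴
  top flange (beyond web): d = 2.1743 cm → contributes +170.68 cm⁴
  bottom flange (beyond web): d = 2.1743 cm → contributes +170.68 cm⁴
Total I = 524.01 cm⁴.

I_y ≈ 524 cm⁴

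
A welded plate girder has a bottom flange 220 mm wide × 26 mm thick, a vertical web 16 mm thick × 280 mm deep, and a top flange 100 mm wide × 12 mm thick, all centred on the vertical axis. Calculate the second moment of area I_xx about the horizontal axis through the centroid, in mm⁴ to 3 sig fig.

Split into non-overlapping primitives; take the origin at the lower-left of the bounding box.
Bottom plate: 220 × 26, A = 5 720 mm², y = 13 mm, Ī = 322 227 mm⁴.
Web plate: 16 × 280, A = 4 480 mm², y = 166 mm, Ī = 29 269 333 mm⁴.
Top plate: 100 × 12, A = 1 200 mm², y = 312 mm, Ī = 14 400 mm⁴.
Centroid: ȳ = ΣA·y / ΣA = 104.6 mm.
Transfer each piece to the horizontal axis through the centroid using Ī + A·d² with d = y − 104.6:
  bottom plate: d = -91.6 mm → contributes +48 316 230 mm⁴
  web plate: d = 61.4 mm → contributes +46 158 754 mm⁴
  top plate: d = 207.4 mm → contributes +51 632 112 mm⁴
Total I = 146 107 096 mm⁴.

I_xx ≈ 1.46 × 10⁸ mm⁴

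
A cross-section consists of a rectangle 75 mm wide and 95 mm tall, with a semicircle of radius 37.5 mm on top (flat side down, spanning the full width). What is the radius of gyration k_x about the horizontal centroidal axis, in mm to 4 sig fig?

k_x ≈ 36.38 mm

Split into non-overlapping primitives; take the origin at the lower-left of the bounding box.
Rectangular body: 75 × 95, A = 7 125 mm², y = 47.5 mm, Ī = 5 358 594 mm⁴.
Semicircular cap: semicircle r = 37.5, A = 2208.93 mm², y = 110.915 mm, Ī = 217 049 mm⁴.
Centroid: ȳ = ΣA·y / ΣA = 62.5077 mm.
Transfer each piece to the horizontal centroidal axis using Ī + A·d² with d = y − 62.5077:
  rectangular body: d = -15.0077 mm → contributes +6 963 358 mm⁴
  semicircular cap: d = 48.4078 mm → contributes +5 393 279 mm⁴
Total I = 12 356 637 mm⁴.
Radius of gyration: k = √(I/A) = √(12 356 637 / 9333.93) = 36.3846 mm.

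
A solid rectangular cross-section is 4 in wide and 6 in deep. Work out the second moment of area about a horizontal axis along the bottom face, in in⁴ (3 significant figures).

The section: 4 × 6, A = 24 in², y = 3 in, Ī = 72 in⁴.
Transfer it to the base of the section using Ī + A·d² with d = y − 0:
  the section: d = 3 in → contributes +288 in⁴
Total I = 288 in⁴.

I_base ≈ 288 in⁴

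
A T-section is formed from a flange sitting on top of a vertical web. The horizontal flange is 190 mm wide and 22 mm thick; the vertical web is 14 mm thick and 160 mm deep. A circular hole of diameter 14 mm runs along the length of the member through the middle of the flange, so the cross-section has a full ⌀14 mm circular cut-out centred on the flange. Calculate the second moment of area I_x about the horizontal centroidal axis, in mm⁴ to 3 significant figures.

I_x ≈ 1.69 × 10⁷ mm⁴

Split into non-overlapping primitives; take the origin at the lower-left of the bounding box.
Flange: 190 × 22, A = 4 180 mm², y = 171 mm, Ī = 168 593 mm⁴.
Web: 14 × 160, A = 2 240 mm², y = 80 mm, Ī = 4 778 667 mm⁴.
Hole (subtracted): ⌀14, A = 153.94 mm², y = 171 mm, Ī = 1885.7 mm⁴.
Centroid: ȳ = ΣA·y / ΣA = 138.47 mm.
Transfer each piece to the horizontal centroidal axis using Ī + A·d² with d = y − 138.47:
  flange: d = 32.531 mm → contributes +4 592 090 mm⁴
  web: d = -58.469 mm → contributes +12 436 437 mm⁴
  hole: d = 32.531 mm → contributes −164 791 mm⁴
Total I = 16 863 736 mm⁴.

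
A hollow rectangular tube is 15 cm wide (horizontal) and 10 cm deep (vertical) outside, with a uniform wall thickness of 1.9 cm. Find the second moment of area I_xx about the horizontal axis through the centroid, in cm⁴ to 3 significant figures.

I_xx ≈ 1030 cm⁴

Decompose the section into non-overlapping parts with the origin at the bottom-left of its bounding rectangle.
Outer rectangle: 15 × 10, A = 150 cm², y = 5 cm, Ī = 1 250 cm⁴.
Inner void (subtracted): 11.2 × 6.2, A = 69.44 cm², y = 5 cm, Ī = 222.44 cm⁴.
By symmetry the centroid is at mid-height, ȳ = 5 cm.
All pieces are centred on the horizontal axis through the centroid, so I = ΣĪ (holes subtracted) = 1027.6 cm⁴.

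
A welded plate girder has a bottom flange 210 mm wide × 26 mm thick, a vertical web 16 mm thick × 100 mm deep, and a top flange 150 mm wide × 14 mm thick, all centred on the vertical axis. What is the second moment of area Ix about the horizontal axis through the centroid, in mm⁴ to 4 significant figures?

Ix ≈ 2.468 × 10⁷ mm⁴

Decompose the section into non-overlapping parts with the origin at the bottom-left of its bounding rectangle.
Bottom plate: 210 × 26, A = 5 460 mm², y = 13 mm, Ī = 307 580 mm⁴.
Web plate: 16 × 100, A = 1 600 mm², y = 76 mm, Ī = 1 333 333 mm⁴.
Top plate: 150 × 14, A = 2 100 mm², y = 133 mm, Ī = 34 300 mm⁴.
Centroid: ȳ = ΣA·y / ΣA = 51.5153 mm.
Transfer each piece to the horizontal axis through the centroid using Ī + A·d² with d = y − 51.5153:
  bottom plate: d = -38.5153 mm → contributes +8 407 092 mm⁴
  web plate: d = 24.4847 mm → contributes +2 292 535 mm⁴
  top plate: d = 81.4847 mm → contributes +13 977 794 mm⁴
Total I = 24 677 421 mm⁴.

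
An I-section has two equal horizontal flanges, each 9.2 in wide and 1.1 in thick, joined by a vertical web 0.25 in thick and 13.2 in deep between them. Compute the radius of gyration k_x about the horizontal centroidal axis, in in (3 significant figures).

Treat the section as a set of non-overlapping primitives; coordinates are from the bounding-box lower-left.
Bottom flange: 9.2 × 1.1, A = 10.12 in², y = 0.55 in, Ī = 1.0204 in⁴.
Web: 0.25 × 13.2, A = 3.3 in², y = 7.7 in, Ī = 47.916 in⁴.
Top flange: 9.2 × 1.1, A = 10.12 in², y = 14.85 in, Ī = 1.0204 in⁴.
By symmetry the centroid is at mid-height, ȳ = 7.7 in.
Transfer each piece to the horizontal centroidal axis using Ī + A·d² with d = y − 7.7:
  bottom flange: d = -7.15 in → contributes +518.38 in⁴
  web: d = 0 in → contributes +47.916 in⁴
  top flange: d = 7.15 in → contributes +518.38 in⁴
Total I = 1084.7 in⁴.
Radius of gyration: k = √(I/A) = √(1084.7 / 23.54) = 6.7881 in.

k_x ≈ 6.79 in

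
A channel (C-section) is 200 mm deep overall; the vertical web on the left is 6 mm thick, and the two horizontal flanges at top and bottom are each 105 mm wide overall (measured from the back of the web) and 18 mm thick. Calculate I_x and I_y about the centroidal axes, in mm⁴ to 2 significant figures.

I_x ≈ 3.4 × 10⁷ mm⁴, I_y ≈ 5.4 × 10⁶ mm⁴

Split into non-overlapping primitives; take the origin at the lower-left of the bounding box.
Web: 6 × 200, A = 1 200 mm², y = 100 mm, Ī = 4 000 000 mm⁴.
Top flange (beyond web): 99 × 18, A = 1 782 mm², y = 191 mm, Ī = 48 114 mm⁴.
Bottom flange (beyond web): 99 × 18, A = 1 782 mm², y = 9 mm, Ī = 48 114 mm⁴.
By symmetry the centroid is at mid-height, ȳ = 100 mm.
Transfer each piece to the centroidal x-axis using Ī + A·d² with d = y − 100:
  web: d = 0 mm → contributes +4 000 000 mm⁴
  top flange (beyond web): d = 91 mm → contributes +14 804 856 mm⁴
  bottom flange (beyond web): d = -91 mm → contributes +14 804 856 mm⁴
Total I = 33 609 712 mm⁴.
For the y-axis: x̄ = 42.28 mm.
Repeating about the centroidal y-axis gives I_y = 5 388 874 mm⁴.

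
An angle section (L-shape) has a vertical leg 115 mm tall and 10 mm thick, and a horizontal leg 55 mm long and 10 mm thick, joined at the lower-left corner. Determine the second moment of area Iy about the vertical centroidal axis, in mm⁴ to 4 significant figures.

Break the section into simple shapes (no overlaps), measuring from the bottom-left corner of the bounding box.
Vertical leg: 10 × 115, A = 1 150 mm², x = 5 mm, Ī = 9583.33 mm⁴.
Horizontal leg (remainder): 45 × 10, A = 450 mm², x = 32.5 mm, Ī = 75937.5 mm⁴.
Centroid: x̄ = ΣA·x / ΣA = 12.7344 mm.
Transfer each piece to the vertical centroidal axis using Ī + A·d² with d = x − 12.7344:
  vertical leg: d = -7.73438 mm → contributes +78 377 mm⁴
  horizontal leg (remainder): d = 19.7656 mm → contributes +251 743 mm⁴
Total I = 330 120 mm⁴.

Iy ≈ 3.301 × 10⁵ mm⁴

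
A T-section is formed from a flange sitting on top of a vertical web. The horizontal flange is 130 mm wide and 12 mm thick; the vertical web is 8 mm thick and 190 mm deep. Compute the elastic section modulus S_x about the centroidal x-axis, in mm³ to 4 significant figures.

Treat the section as a set of non-overlapping primitives; coordinates are from the bounding-box lower-left.
Flange: 130 × 12, A = 1 560 mm², y = 196 mm, Ī = 18 720 mm⁴.
Web: 8 × 190, A = 1 520 mm², y = 95 mm, Ī = 4 572 667 mm⁴.
Centroid: ȳ = ΣA·y / ΣA = 146.156 mm.
Transfer each piece to the centroidal x-axis using Ī + A·d² with d = y − 146.156:
  flange: d = 49.8442 mm → contributes +3 894 446 mm⁴
  web: d = -51.1558 mm → contributes +8 550 386 mm⁴
Total I = 12 444 832 mm⁴.
Extreme fibre distance c = 146.156 mm; S = I/c = 85147.7 mm³.

S_x ≈ 8.515 × 10⁴ mm³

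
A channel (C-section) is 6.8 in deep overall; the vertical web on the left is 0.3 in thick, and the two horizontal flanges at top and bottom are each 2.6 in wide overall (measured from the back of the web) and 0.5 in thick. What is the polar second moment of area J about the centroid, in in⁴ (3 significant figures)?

J ≈ 33.6 in⁴

Split into non-overlapping primitives; take the origin at the lower-left of the bounding box.
Web: 0.3 × 6.8, A = 2.04 in², y = 3.4 in, Ī = 7.8608 in⁴.
Top flange (beyond web): 2.3 × 0.5, A = 1.15 in², y = 6.55 in, Ī = 0.023958 in⁴.
Bottom flange (beyond web): 2.3 × 0.5, A = 1.15 in², y = 0.25 in, Ī = 0.023958 in⁴.
By symmetry the centroid is at mid-height, ȳ = 3.4 in.
Transfer each piece to the centroidal x-axis using Ī + A·d² with d = y − 3.4:
  web: d = 0 in → contributes +7.8608 in⁴
  top flange (beyond web): d = 3.15 in → contributes +11.435 in⁴
  bottom flange (beyond web): d = -3.15 in → contributes +11.435 in⁴
Total I = 30.73 in⁴.
For the y-axis: x̄ = 0.83894 in.
Repeating about the centroidal y-axis gives I_y = 2.8563 in⁴.
Polar second moment: J = I_x + I_y = 33.587 in⁴.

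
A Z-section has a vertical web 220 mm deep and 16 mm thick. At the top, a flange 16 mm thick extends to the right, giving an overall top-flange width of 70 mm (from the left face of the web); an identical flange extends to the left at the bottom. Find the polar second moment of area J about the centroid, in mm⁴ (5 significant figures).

Break the section into simple shapes (no overlaps), measuring from the bottom-left corner of the bounding box.
Web: 16 × 220, A = 3 520 mm², y = 110 mm, Ī = 14 197 333 mm⁴.
Top flange (beyond web): 54 × 16, A = 864 mm², y = 212 mm, Ī = 18 432 mm⁴.
Bottom flange (beyond web): 54 × 16, A = 864 mm², y = 8 mm, Ī = 18 432 mm⁴.
Centroid: ȳ = ΣA·y / ΣA = 110 mm.
Transfer each piece to the centroidal x-axis using Ī + A·d² with d = y − 110:
  web: d = 0 mm → contributes +14 197 333 mm⁴
  top flange (beyond web): d = 102 mm → contributes +9 007 488 mm⁴
  bottom flange (beyond web): d = -102 mm → contributes +9 007 488 mm⁴
Total I = 32 212 309 mm⁴.
For the y-axis: x̄ = 62 mm.
Repeating about the centroidal y-axis gives I_y = 2 611 797 mm⁴.
Polar second moment: J = I_x + I_y = 34 824 107 mm⁴.

J ≈ 3.4824 × 10⁷ mm⁴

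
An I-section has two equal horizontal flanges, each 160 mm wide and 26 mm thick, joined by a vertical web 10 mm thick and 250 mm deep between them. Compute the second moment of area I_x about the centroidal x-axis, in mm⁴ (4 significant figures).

Treat the section as a set of non-overlapping primitives; coordinates are from the bounding-box lower-left.
Bottom flange: 160 × 26, A = 4 160 mm², y = 13 mm, Ī = 234 347 mm⁴.
Web: 10 × 250, A = 2 500 mm², y = 151 mm, Ī = 13 020 833 mm⁴.
Top flange: 160 × 26, A = 4 160 mm², y = 289 mm, Ī = 234 347 mm⁴.
By symmetry the centroid is at mid-height, ȳ = 151 mm.
Transfer each piece to the centroidal x-axis using Ī + A·d² with d = y − 151:
  bottom flange: d = -138 mm → contributes +79 457 387 mm⁴
  web: d = 0 mm → contributes +13 020 833 mm⁴
  top flange: d = 138 mm → contributes +79 457 387 mm⁴
Total I = 171 935 607 mm⁴.

I_x ≈ 1.719 × 10⁸ mm⁴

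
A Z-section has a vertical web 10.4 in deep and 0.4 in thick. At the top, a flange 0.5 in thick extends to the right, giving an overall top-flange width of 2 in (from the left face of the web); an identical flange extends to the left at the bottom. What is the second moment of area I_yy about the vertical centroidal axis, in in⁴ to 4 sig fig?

I_yy ≈ 1.997 in⁴

Split into non-overlapping primitives; take the origin at the lower-left of the bounding box.
Web: 0.4 × 10.4, A = 4.16 in², x = 1.8 in, Ī = 0.0554667 in⁴.
Top flange (beyond web): 1.6 × 0.5, A = 0.8 in², x = 2.8 in, Ī = 0.170667 in⁴.
Bottom flange (beyond web): 1.6 × 0.5, A = 0.8 in², x = 0.8 in, Ī = 0.170667 in⁴.
Centroid: x̄ = ΣA·x / ΣA = 1.8 in.
Transfer each piece to the vertical centroidal axis using Ī + A·d² with d = x − 1.8:
  web: d = 0 in → contributes +0.0554667 in⁴
  top flange (beyond web): d = 1 in → contributes +0.970667 in⁴
  bottom flange (beyond web): d = -1 in → contributes +0.970667 in⁴
Total I = 1.9968 in⁴.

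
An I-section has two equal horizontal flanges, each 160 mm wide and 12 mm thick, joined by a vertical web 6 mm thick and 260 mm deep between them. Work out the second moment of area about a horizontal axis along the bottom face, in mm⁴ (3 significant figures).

Decompose the section into non-overlapping parts with the origin at the bottom-left of its bounding rectangle.
Bottom flange: 160 × 12, A = 1 920 mm², y = 6 mm, Ī = 23 040 mm⁴.
Web: 6 × 260, A = 1 560 mm², y = 142 mm, Ī = 8 788 000 mm⁴.
Top flange: 160 × 12, A = 1 920 mm², y = 278 mm, Ī = 23 040 mm⁴.
Transfer each piece to a horizontal axis along the bottom face using Ī + A·d² with d = y − 0:
  bottom flange: d = 6 mm → contributes +92 160 mm⁴
  web: d = 142 mm → contributes +40 243 840 mm⁴
  top flange: d = 278 mm → contributes +148 408 320 mm⁴
Total I = 188 744 320 mm⁴.

I_base ≈ 1.89 × 10⁸ mm⁴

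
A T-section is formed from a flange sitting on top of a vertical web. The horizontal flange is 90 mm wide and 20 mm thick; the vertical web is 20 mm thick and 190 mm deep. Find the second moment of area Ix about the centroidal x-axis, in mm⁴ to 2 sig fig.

Treat the section as a set of non-overlapping primitives; coordinates are from the bounding-box lower-left.
Flange: 90 × 20, A = 1 800 mm², y = 200 mm, Ī = 60 000 mm⁴.
Web: 20 × 190, A = 3 800 mm², y = 95 mm, Ī = 11 431 667 mm⁴.
Centroid: ȳ = ΣA·y / ΣA = 128.8 mm.
Transfer each piece to the centroidal x-axis using Ī + A·d² with d = y − 128.8:
  flange: d = 71.25 mm → contributes +9 197 813 mm⁴
  web: d = -33.75 mm → contributes +15 760 104 mm⁴
Total I = 24 957 917 mm⁴.

Ix ≈ 2.5 × 10⁷ mm⁴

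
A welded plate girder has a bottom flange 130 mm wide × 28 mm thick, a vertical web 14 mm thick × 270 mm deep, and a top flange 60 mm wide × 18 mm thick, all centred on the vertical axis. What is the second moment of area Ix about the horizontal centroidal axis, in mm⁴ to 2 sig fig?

Ix ≈ 1.1 × 10⁸ mm⁴

Treat the section as a set of non-overlapping primitives; coordinates are from the bounding-box lower-left.
Bottom plate: 130 × 28, A = 3 640 mm², y = 14 mm, Ī = 237 813 mm⁴.
Web plate: 14 × 270, A = 3 780 mm², y = 163 mm, Ī = 22 963 500 mm⁴.
Top plate: 60 × 18, A = 1 080 mm², y = 307 mm, Ī = 29 160 mm⁴.
Centroid: ȳ = ΣA·y / ΣA = 117.5 mm.
Transfer each piece to the horizontal centroidal axis using Ī + A·d² with d = y − 117.5:
  bottom plate: d = -103.5 mm → contributes +39 222 426 mm⁴
  web plate: d = 45.51 mm → contributes +30 792 688 mm⁴
  top plate: d = 189.5 mm → contributes +38 816 564 mm⁴
Total I = 108 831 677 mm⁴.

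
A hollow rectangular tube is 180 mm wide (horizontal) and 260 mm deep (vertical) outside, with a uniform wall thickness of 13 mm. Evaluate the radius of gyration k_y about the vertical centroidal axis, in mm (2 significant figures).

k_y ≈ 72 mm

Decompose the section into non-overlapping parts with the origin at the bottom-left of its bounding rectangle.
Outer rectangle: 180 × 260, A = 46 800 mm², x = 90 mm, Ī = 126 360 000 mm⁴.
Inner void (subtracted): 154 × 234, A = 36 036 mm², x = 90 mm, Ī = 71 219 148 mm⁴.
By symmetry the centroid is at mid-width, x̄ = 90 mm.
All pieces are centred on the vertical centroidal axis, so I = ΣĪ (holes subtracted) = 55 140 852 mm⁴.
Radius of gyration: k = √(I/A) = √(55 140 852 / 10 764) = 71.57 mm.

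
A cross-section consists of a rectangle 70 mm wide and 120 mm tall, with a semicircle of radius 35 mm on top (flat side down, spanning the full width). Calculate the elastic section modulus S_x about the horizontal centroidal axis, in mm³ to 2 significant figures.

S_x ≈ 2.3 × 10⁵ mm³

Split into non-overlapping primitives; take the origin at the lower-left of the bounding box.
Rectangular body: 70 × 120, A = 8 400 mm², y = 60 mm, Ī = 10 080 000 mm⁴.
Semicircular cap: semicircle r = 35, A = 1 924 mm², y = 134.9 mm, Ī = 164 704 mm⁴.
Centroid: ȳ = ΣA·y / ΣA = 73.95 mm.
Transfer each piece to the horizontal centroidal axis using Ī + A·d² with d = y − 73.95:
  rectangular body: d = -13.95 mm → contributes +11 714 977 mm⁴
  semicircular cap: d = 60.9 mm → contributes +7 302 021 mm⁴
Total I = 19 016 997 mm⁴.
Extreme fibre distance c = 81.05 mm; S = I/c = 234 637 mm³.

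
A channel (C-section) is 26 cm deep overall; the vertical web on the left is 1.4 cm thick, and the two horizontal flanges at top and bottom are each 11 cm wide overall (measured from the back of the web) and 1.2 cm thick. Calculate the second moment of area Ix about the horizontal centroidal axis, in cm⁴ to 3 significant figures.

Ix ≈ 5600 cm⁴

Decompose the section into non-overlapping parts with the origin at the bottom-left of its bounding rectangle.
Web: 1.4 × 26, A = 36.4 cm², y = 13 cm, Ī = 2050.5 cm⁴.
Top flange (beyond web): 9.6 × 1.2, A = 11.52 cm², y = 25.4 cm, Ī = 1.3824 cm⁴.
Bottom flange (beyond web): 9.6 × 1.2, A = 11.52 cm², y = 0.6 cm, Ī = 1.3824 cm⁴.
By symmetry the centroid is at mid-height, ȳ = 13 cm.
Transfer each piece to the horizontal centroidal axis using Ī + A·d² with d = y − 13:
  web: d = 0 cm → contributes +2050.5 cm⁴
  top flange (beyond web): d = 12.4 cm → contributes +1772.7 cm⁴
  bottom flange (beyond web): d = -12.4 cm → contributes +1772.7 cm⁴
Total I = 5595.9 cm⁴.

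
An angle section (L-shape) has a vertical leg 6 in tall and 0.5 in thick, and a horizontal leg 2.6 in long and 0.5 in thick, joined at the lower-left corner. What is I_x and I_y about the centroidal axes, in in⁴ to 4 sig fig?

Break the section into simple shapes (no overlaps), measuring from the bottom-left corner of the bounding box.
Vertical leg: 0.5 × 6, A = 3 in², y = 3 in, Ī = 9 in⁴.
Horizontal leg (remainder): 2.1 × 0.5, A = 1.05 in², y = 0.25 in, Ī = 0.021875 in⁴.
Centroid: ȳ = ΣA·y / ΣA = 2.28704 in.
Transfer each piece to the centroidal x-axis using Ī + A·d² with d = y − 2.28704:
  vertical leg: d = 0.712963 in → contributes +10.5249 in⁴
  horizontal leg (remainder): d = -2.03704 in → contributes +4.37887 in⁴
Total I = 14.9038 in⁴.
For the y-axis: x̄ = 0.587037 in.
Repeating about the centroidal y-axis gives I_y = 1.76282 in⁴.

I_x ≈ 14.90 in⁴, I_y ≈ 1.763 in⁴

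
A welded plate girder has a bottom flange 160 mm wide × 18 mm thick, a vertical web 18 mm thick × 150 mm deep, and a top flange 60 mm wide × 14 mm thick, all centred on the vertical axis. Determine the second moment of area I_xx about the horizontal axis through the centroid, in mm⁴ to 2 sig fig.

I_xx ≈ 2.6 × 10⁷ mm⁴

Split into non-overlapping primitives; take the origin at the lower-left of the bounding box.
Bottom plate: 160 × 18, A = 2 880 mm², y = 9 mm, Ī = 77 760 mm⁴.
Web plate: 18 × 150, A = 2 700 mm², y = 93 mm, Ī = 5 062 500 mm⁴.
Top plate: 60 × 14, A = 840 mm², y = 175 mm, Ī = 13 720 mm⁴.
Centroid: ȳ = ΣA·y / ΣA = 66.05 mm.
Transfer each piece to the horizontal axis through the centroid using Ī + A·d² with d = y − 66.05:
  bottom plate: d = -57.05 mm → contributes +9 450 228 mm⁴
  web plate: d = 26.95 mm → contributes +7 023 993 mm⁴
  top plate: d = 109 mm → contributes +9 985 205 mm⁴
Total I = 26 459 426 mm⁴.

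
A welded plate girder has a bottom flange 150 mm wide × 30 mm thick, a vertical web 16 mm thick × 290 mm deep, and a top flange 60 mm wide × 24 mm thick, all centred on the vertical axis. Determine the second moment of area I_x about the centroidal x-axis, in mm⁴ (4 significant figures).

I_x ≈ 1.606 × 10⁸ mm⁴

Decompose the section into non-overlapping parts with the origin at the bottom-left of its bounding rectangle.
Bottom plate: 150 × 30, A = 4 500 mm², y = 15 mm, Ī = 337 500 mm⁴.
Web plate: 16 × 290, A = 4 640 mm², y = 175 mm, Ī = 32 518 667 mm⁴.
Top plate: 60 × 24, A = 1 440 mm², y = 332 mm, Ī = 69 120 mm⁴.
Centroid: ȳ = ΣA·y / ΣA = 128.316 mm.
Transfer each piece to the centroidal x-axis using Ī + A·d² with d = y − 128.316:
  bottom plate: d = -113.316 mm → contributes +58 119 505 mm⁴
  web plate: d = 46.6843 mm → contributes +42 631 198 mm⁴
  top plate: d = 203.684 mm → contributes +59 810 829 mm⁴
Total I = 160 561 532 mm⁴.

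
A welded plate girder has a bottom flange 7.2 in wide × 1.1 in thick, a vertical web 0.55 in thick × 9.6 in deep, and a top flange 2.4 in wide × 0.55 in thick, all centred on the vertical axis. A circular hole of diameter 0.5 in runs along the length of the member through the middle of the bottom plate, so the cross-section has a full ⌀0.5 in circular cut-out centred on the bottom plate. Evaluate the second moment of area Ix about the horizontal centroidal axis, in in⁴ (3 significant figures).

Ix ≈ 213 in⁴

Treat the section as a set of non-overlapping primitives; coordinates are from the bounding-box lower-left.
Bottom plate: 7.2 × 1.1, A = 7.92 in², y = 0.55 in, Ī = 0.7986 in⁴.
Web plate: 0.55 × 9.6, A = 5.28 in², y = 5.9 in, Ī = 40.55 in⁴.
Top plate: 2.4 × 0.55, A = 1.32 in², y = 10.975 in, Ī = 0.033275 in⁴.
Hole (subtracted): ⌀0.5, A = 0.19635 in², y = 0.55 in, Ī = 0.003068 in⁴.
Centroid: ȳ = ΣA·y / ΣA = 3.4828 in.
Transfer each piece to the horizontal centroidal axis using Ī + A·d² with d = y − 3.4828:
  bottom plate: d = -2.9328 in → contributes +68.923 in⁴
  web plate: d = 2.4172 in → contributes +71.4 in⁴
  top plate: d = 7.4922 in → contributes +74.128 in⁴
  hole: d = -2.9328 in → contributes −1.692 in⁴
Total I = 212.76 in⁴.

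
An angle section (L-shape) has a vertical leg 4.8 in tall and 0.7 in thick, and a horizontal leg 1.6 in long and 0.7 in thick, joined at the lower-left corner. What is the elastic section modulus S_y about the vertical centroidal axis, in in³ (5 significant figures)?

Treat the section as a set of non-overlapping primitives; coordinates are from the bounding-box lower-left.
Vertical leg: 0.7 × 4.8, A = 3.36 in², x = 0.35 in, Ī = 0.1372 in⁴.
Horizontal leg (remainder): 0.9 × 0.7, A = 0.63 in², x = 1.15 in, Ī = 0.042525 in⁴.
Centroid: x̄ = ΣA·x / ΣA = 0.4763158 in.
Transfer each piece to the vertical centroidal axis using Ī + A·d² with d = x − 0.4763158:
  vertical leg: d = -0.1263158 in → contributes +0.1908111 in⁴
  horizontal leg (remainder): d = 0.6736842 in → contributes +0.3284508 in⁴
Total I = 0.5192618 in⁴.
Extreme fibre distance c = 1.123684 in; S = I/c = 0.4621066 in³.

S_y ≈ 0.46211 in³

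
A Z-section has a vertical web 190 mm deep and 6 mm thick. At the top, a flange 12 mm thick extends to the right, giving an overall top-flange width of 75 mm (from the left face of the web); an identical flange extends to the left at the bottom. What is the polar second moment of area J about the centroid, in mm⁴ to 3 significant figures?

Decompose the section into non-overlapping parts with the origin at the bottom-left of its bounding rectangle.
Web: 6 × 190, A = 1 140 mm², y = 95 mm, Ī = 3 429 500 mm⁴.
Top flange (beyond web): 69 × 12, A = 828 mm², y = 184 mm, Ī = 9 936 mm⁴.
Bottom flange (beyond web): 69 × 12, A = 828 mm², y = 6 mm, Ī = 9 936 mm⁴.
Centroid: ȳ = ΣA·y / ΣA = 95 mm.
Transfer each piece to the centroidal x-axis using Ī + A·d² with d = y − 95:
  web: d = 0 mm → contributes +3 429 500 mm⁴
  top flange (beyond web): d = 89 mm → contributes +6 568 524 mm⁴
  bottom flange (beyond web): d = -89 mm → contributes +6 568 524 mm⁴
Total I = 16 566 548 mm⁴.
For the y-axis: x̄ = 72 mm.
Repeating about the centroidal y-axis gives I_y = 2 989 188 mm⁴.
Polar second moment: J = I_x + I_y = 19 555 736 mm⁴.

J ≈ 1.96 × 10⁷ mm⁴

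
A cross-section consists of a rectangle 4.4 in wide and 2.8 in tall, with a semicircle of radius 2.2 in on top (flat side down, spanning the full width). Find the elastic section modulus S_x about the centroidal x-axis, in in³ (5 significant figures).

Decompose the section into non-overlapping parts with the origin at the bottom-left of its bounding rectangle.
Rectangular body: 4.4 × 2.8, A = 12.32 in², y = 1.4 in, Ī = 8.049067 in⁴.
Semicircular cap: semicircle r = 2.2, A = 7.602654 in², y = 3.733709 in, Ī = 2.571123 in⁴.
Centroid: ȳ = ΣA·y / ΣA = 2.290563 in.
Transfer each piece to the centroidal x-axis using Ī + A·d² with d = y − 2.290563:
  rectangular body: d = -0.8905632 in → contributes +17.82009 in⁴
  semicircular cap: d = 1.443146 in → contributes +18.40494 in⁴
Total I = 36.22503 in⁴.
Extreme fibre distance c = 2.709437 in; S = I/c = 13.36995 in³.

S_x ≈ 13.370 in³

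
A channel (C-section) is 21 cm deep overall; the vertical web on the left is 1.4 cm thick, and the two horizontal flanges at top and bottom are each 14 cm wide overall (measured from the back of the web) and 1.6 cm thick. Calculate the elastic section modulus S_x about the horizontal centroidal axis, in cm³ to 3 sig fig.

Break the section into simple shapes (no overlaps), measuring from the bottom-left corner of the bounding box.
Web: 1.4 × 21, A = 29.4 cm², y = 10.5 cm, Ī = 1080.5 cm⁴.
Top flange (beyond web): 12.6 × 1.6, A = 20.16 cm², y = 20.2 cm, Ī = 4.3008 cm⁴.
Bottom flange (beyond web): 12.6 × 1.6, A = 20.16 cm², y = 0.8 cm, Ī = 4.3008 cm⁴.
By symmetry the centroid is at mid-height, ȳ = 10.5 cm.
Transfer each piece to the horizontal centroidal axis using Ī + A·d² with d = y − 10.5:
  web: d = 0 cm → contributes +1080.5 cm⁴
  top flange (beyond web): d = 9.7 cm → contributes +1901.2 cm⁴
  bottom flange (beyond web): d = -9.7 cm → contributes +1901.2 cm⁴
Total I = 4882.8 cm⁴.
Extreme fibre distance c = 10.5 cm; S = I/c = 465.02 cm³.

S_x ≈ 465 cm³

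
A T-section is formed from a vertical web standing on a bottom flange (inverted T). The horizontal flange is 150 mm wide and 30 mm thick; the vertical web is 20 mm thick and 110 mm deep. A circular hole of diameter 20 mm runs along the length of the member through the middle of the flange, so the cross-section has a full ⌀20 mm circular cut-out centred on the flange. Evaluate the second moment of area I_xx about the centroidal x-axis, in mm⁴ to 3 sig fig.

I_xx ≈ 9.61 × 10⁶ mm⁴

Break the section into simple shapes (no overlaps), measuring from the bottom-left corner of the bounding box.
Flange: 150 × 30, A = 4 500 mm², y = 15 mm, Ī = 337 500 mm⁴.
Web: 20 × 110, A = 2 200 mm², y = 85 mm, Ī = 2 218 333 mm⁴.
Hole (subtracted): ⌀20, A = 314.16 mm², y = 15 mm, Ī = 7 854 mm⁴.
Centroid: ȳ = ΣA·y / ΣA = 39.116 mm.
Transfer each piece to the centroidal x-axis using Ī + A·d² with d = y − 39.116:
  flange: d = -24.116 mm → contributes +2 954 585 mm⁴
  web: d = 45.884 mm → contributes +6 850 114 mm⁴
  hole: d = -24.116 mm → contributes −190 561 mm⁴
Total I = 9 614 138 mm⁴.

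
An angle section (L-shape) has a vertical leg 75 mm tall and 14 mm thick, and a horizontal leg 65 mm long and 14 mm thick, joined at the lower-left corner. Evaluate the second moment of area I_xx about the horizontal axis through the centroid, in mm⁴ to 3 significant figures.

I_xx ≈ 8.99 × 10⁵ mm⁴

Treat the section as a set of non-overlapping primitives; coordinates are from the bounding-box lower-left.
Vertical leg: 14 × 75, A = 1 050 mm², y = 37.5 mm, Ī = 492 188 mm⁴.
Horizontal leg (remainder): 51 × 14, A = 714 mm², y = 7 mm, Ī = 11 662 mm⁴.
Centroid: ȳ = ΣA·y / ΣA = 25.155 mm.
Transfer each piece to the horizontal axis through the centroid using Ī + A·d² with d = y − 25.155:
  vertical leg: d = 12.345 mm → contributes +652 213 mm⁴
  horizontal leg (remainder): d = -18.155 mm → contributes +246 993 mm⁴
Total I = 899 206 mm⁴.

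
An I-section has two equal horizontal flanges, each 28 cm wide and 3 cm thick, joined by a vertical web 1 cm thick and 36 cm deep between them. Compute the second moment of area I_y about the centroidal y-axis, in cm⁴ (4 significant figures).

Decompose the section into non-overlapping parts with the origin at the bottom-left of its bounding rectangle.
Bottom flange: 28 × 3, A = 84 cm², x = 14 cm, Ī = 5 488 cm⁴.
Web: 1 × 36, A = 36 cm², x = 14 cm, Ī = 3 cm⁴.
Top flange: 28 × 3, A = 84 cm², x = 14 cm, Ī = 5 488 cm⁴.
By symmetry the centroid is at mid-width, x̄ = 14 cm.
All pieces are centred on the centroidal y-axis, so I = ΣĪ = 10 979 cm⁴.

I_y ≈ 1.098 × 10⁴ cm⁴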